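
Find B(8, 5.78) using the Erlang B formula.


B(N,A) = (A^N/N!) / sum(A^k/k!, k=0..N) with N=8, A=5.78 = 0.1098

0.1098


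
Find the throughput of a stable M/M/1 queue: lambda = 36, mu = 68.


For a stable queue (lambda < mu), throughput = lambda = 36 per hour

36 per hour


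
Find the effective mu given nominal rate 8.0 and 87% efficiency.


Effective rate = mu * efficiency = 8.0 * 0.87 = 6.96 per hour

6.96 per hour


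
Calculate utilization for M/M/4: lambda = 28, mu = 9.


rho = lambda/(c*mu) = 28/(4*9) = 0.7778

0.7778


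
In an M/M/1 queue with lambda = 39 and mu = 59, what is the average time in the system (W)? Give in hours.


W = 1/(mu - lambda) = 1/(59 - 39) = 0.05 hours

0.05 hours


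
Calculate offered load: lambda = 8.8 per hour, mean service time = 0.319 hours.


Offered load a = lambda * E[S] = 8.8 * 0.319 = 2.81 Erlangs

2.81 Erlangs


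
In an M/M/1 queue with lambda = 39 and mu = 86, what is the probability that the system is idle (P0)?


P0 = 1 - rho = 1 - 39/86 = 0.5465

0.5465


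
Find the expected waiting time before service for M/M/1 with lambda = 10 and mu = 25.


rho = 10/25; Wq = rho/(mu - lambda) = 0.0267 hours

0.0267 hours


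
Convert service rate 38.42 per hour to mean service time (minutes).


Mean service time = 60/mu = 60/38.42 = 1.56 minutes

1.56 minutes


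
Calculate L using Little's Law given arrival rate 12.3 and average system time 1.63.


L = lambda * W = 12.3 * 1.63 = 20.05

20.05


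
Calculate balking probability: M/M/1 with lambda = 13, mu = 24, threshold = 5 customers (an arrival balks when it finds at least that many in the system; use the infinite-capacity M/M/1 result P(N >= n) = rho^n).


P(N >= 5) = rho^5 = (13/24)^5 = 0.0466

0.0466


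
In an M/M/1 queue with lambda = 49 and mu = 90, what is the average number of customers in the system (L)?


rho = 49/90; L = rho/(1-rho) = 1.2

1.2


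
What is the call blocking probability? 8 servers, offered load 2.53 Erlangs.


B(N,A) = (A^N/N!) / sum(A^k/k!, k=0..N) with N=8, A=2.53 = 0.0033

0.0033


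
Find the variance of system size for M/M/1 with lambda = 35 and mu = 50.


rho = 35/50; Var(N) = rho/(1-rho)^2 = 7.78

7.78


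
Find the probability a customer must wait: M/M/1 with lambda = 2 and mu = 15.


P(wait) = rho = lambda/mu = 2/15 = 0.1333

0.1333


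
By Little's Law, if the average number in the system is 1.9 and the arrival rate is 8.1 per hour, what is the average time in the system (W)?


W = L / lambda = 1.9 / 8.1 = 0.2346 hours

0.2346 hours


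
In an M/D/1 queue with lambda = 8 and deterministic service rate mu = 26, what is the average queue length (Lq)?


M/D/1: Lq = rho^2 / (2*(1-rho)) where rho = 8/26; Lq = 0.07

0.07


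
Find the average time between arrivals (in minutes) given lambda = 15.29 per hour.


Mean interarrival time = 60/lambda = 60/15.29 = 3.92 minutes

3.92 minutes


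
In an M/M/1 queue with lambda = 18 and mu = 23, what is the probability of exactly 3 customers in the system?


rho = 18/23; P(n) = (1-rho)*rho^n = (1-18/23)*(18/23)^3 = 0.1042

0.1042


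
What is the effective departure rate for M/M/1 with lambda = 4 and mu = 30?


For a stable queue (lambda < mu), throughput = lambda = 4 per hour

4 per hour


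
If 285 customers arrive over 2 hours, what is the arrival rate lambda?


lambda = total arrivals / time = 285 / 2 = 142.5 per hour

142.5 per hour


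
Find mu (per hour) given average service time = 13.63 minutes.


mu = 60 / avg_service_time = 60 / 13.63 = 4.4 per hour

4.4 per hour


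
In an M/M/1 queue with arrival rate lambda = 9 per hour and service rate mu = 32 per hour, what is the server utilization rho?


rho = lambda/mu = 9/32 = 0.2813

0.2813


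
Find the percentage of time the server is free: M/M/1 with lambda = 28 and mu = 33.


Idle fraction = (1 - rho) * 100 = (1 - 28/33) * 100 = 15.2%

15.2%


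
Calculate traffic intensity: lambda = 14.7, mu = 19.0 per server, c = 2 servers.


rho = lambda / (c * mu) = 14.7 / (2 * 19.0) = 0.3868

0.3868


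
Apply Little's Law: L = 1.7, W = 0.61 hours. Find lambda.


lambda = L / W = 1.7 / 0.61 = 2.79 per hour

2.79 per hour


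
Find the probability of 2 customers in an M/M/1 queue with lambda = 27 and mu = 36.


rho = 27/36; P(n) = (1-rho)*rho^n = (1-27/36)*(27/36)^2 = 0.1406

0.1406


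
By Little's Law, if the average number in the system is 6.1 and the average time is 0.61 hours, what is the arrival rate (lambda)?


lambda = L / W = 6.1 / 0.61 = 10.0 per hour

10.0 per hour


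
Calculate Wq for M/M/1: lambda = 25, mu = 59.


rho = 25/59; Wq = rho/(mu - lambda) = 0.0125 hours

0.0125 hours


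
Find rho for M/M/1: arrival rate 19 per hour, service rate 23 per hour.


rho = lambda/mu = 19/23 = 0.8261

0.8261


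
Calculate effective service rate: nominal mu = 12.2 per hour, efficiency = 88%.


Effective rate = mu * efficiency = 12.2 * 0.88 = 10.74 per hour

10.74 per hour


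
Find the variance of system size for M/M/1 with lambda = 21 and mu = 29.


rho = 21/29; Var(N) = rho/(1-rho)^2 = 9.52

9.52


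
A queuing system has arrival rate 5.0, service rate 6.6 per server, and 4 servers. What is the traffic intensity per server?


rho = lambda / (c * mu) = 5.0 / (4 * 6.6) = 0.1894

0.1894


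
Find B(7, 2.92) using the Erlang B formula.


B(N,A) = (A^N/N!) / sum(A^k/k!, k=0..N) with N=7, A=2.92 = 0.0196

0.0196


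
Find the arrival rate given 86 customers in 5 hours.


lambda = total arrivals / time = 86 / 5 = 17.2 per hour

17.2 per hour


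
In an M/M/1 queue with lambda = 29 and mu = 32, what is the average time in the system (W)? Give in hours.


W = 1/(mu - lambda) = 1/(32 - 29) = 0.3333 hours

0.3333 hours


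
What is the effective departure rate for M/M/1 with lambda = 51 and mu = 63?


For a stable queue (lambda < mu), throughput = lambda = 51 per hour

51 per hour


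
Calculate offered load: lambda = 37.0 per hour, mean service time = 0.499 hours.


Offered load a = lambda * E[S] = 37.0 * 0.499 = 18.46 Erlangs

18.46 Erlangs


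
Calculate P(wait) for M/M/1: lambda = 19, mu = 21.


P(wait) = rho = lambda/mu = 19/21 = 0.9048

0.9048


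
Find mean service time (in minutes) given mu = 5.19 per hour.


Mean service time = 60/mu = 60/5.19 = 11.56 minutes

11.56 minutes


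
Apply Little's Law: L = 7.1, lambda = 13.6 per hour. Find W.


W = L / lambda = 7.1 / 13.6 = 0.5221 hours

0.5221 hours


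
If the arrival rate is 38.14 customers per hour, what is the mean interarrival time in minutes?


Mean interarrival time = 60/lambda = 60/38.14 = 1.57 minutes

1.57 minutes


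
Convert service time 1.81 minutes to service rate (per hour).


mu = 60 / avg_service_time = 60 / 1.81 = 33.15 per hour

33.15 per hour


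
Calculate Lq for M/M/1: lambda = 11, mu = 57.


rho = 11/57; Lq = rho^2/(1-rho) = 0.05

0.05


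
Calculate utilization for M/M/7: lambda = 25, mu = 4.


rho = lambda/(c*mu) = 25/(7*4) = 0.8929

0.8929


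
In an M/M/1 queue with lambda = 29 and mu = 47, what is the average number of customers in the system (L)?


rho = 29/47; L = rho/(1-rho) = 1.61

1.61


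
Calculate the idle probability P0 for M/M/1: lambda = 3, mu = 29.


P0 = 1 - rho = 1 - 3/29 = 0.8966

0.8966


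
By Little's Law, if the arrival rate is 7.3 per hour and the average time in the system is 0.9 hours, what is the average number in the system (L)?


L = lambda * W = 7.3 * 0.9 = 6.57

6.57


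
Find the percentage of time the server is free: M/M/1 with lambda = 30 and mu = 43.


Idle fraction = (1 - rho) * 100 = (1 - 30/43) * 100 = 30.2%

30.2%


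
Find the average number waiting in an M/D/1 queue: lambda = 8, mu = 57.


M/D/1: Lq = rho^2 / (2*(1-rho)) where rho = 8/57; Lq = 0.01

0.01


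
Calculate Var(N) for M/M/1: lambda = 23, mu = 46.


rho = 23/46; Var(N) = rho/(1-rho)^2 = 2.0

2.0


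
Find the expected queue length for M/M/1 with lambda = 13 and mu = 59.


rho = 13/59; Lq = rho^2/(1-rho) = 0.06

0.06


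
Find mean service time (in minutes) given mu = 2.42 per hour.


Mean service time = 60/mu = 60/2.42 = 24.79 minutes

24.79 minutes


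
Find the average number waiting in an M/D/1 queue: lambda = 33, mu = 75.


M/D/1: Lq = rho^2 / (2*(1-rho)) where rho = 33/75; Lq = 0.17

0.17


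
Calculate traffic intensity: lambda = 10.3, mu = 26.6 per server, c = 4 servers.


rho = lambda / (c * mu) = 10.3 / (4 * 26.6) = 0.0968

0.0968


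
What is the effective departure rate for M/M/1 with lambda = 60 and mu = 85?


For a stable queue (lambda < mu), throughput = lambda = 60 per hour

60 per hour


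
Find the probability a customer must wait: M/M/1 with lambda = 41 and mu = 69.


P(wait) = rho = lambda/mu = 41/69 = 0.5942

0.5942


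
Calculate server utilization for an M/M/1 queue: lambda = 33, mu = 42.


rho = lambda/mu = 33/42 = 0.7857

0.7857


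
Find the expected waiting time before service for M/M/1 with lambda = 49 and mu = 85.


rho = 49/85; Wq = rho/(mu - lambda) = 0.016 hours

0.016 hours


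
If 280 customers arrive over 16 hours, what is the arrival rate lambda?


lambda = total arrivals / time = 280 / 16 = 17.5 per hour

17.5 per hour


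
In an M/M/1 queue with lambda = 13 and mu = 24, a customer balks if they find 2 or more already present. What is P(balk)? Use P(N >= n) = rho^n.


P(N >= 2) = rho^2 = (13/24)^2 = 0.2934

0.2934


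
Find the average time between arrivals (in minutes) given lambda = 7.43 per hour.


Mean interarrival time = 60/lambda = 60/7.43 = 8.08 minutes

8.08 minutes


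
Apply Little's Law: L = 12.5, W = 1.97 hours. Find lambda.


lambda = L / W = 12.5 / 1.97 = 6.35 per hour

6.35 per hour


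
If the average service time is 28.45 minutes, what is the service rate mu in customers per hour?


mu = 60 / avg_service_time = 60 / 28.45 = 2.11 per hour

2.11 per hour


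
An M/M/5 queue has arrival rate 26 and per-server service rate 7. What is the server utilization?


rho = lambda/(c*mu) = 26/(5*7) = 0.7429

0.7429


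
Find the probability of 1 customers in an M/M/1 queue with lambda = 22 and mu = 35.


rho = 22/35; P(n) = (1-rho)*rho^n = (1-22/35)*(22/35)^1 = 0.2335

0.2335


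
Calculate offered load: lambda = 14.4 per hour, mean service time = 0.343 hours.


Offered load a = lambda * E[S] = 14.4 * 0.343 = 4.94 Erlangs

4.94 Erlangs


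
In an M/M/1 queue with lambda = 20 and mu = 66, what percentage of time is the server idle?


Idle fraction = (1 - rho) * 100 = (1 - 20/66) * 100 = 69.7%

69.7%


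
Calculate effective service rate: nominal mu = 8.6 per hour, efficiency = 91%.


Effective rate = mu * efficiency = 8.6 * 0.91 = 7.83 per hour

7.83 per hour


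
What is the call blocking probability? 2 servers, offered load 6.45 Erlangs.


B(N,A) = (A^N/N!) / sum(A^k/k!, k=0..N) with N=2, A=6.45 = 0.7363

0.7363


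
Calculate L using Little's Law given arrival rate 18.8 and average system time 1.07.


L = lambda * W = 18.8 * 1.07 = 20.12

20.12


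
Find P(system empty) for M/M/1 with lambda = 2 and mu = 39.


P0 = 1 - rho = 1 - 2/39 = 0.9487

0.9487


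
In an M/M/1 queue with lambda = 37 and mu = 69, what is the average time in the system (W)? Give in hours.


W = 1/(mu - lambda) = 1/(69 - 37) = 0.0313 hours

0.0313 hours


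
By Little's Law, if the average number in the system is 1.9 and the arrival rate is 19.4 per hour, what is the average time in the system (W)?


W = L / lambda = 1.9 / 19.4 = 0.0979 hours

0.0979 hours


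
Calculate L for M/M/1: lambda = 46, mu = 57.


rho = 46/57; L = rho/(1-rho) = 4.18

4.18


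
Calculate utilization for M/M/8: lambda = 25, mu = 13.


rho = lambda/(c*mu) = 25/(8*13) = 0.2404

0.2404


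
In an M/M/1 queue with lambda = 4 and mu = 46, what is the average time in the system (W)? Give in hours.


W = 1/(mu - lambda) = 1/(46 - 4) = 0.0238 hours

0.0238 hours


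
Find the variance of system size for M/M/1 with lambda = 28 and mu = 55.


rho = 28/55; Var(N) = rho/(1-rho)^2 = 2.11

2.11


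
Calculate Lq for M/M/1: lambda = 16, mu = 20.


rho = 16/20; Lq = rho^2/(1-rho) = 3.2

3.2


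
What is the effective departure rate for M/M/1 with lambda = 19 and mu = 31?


For a stable queue (lambda < mu), throughput = lambda = 19 per hour

19 per hour


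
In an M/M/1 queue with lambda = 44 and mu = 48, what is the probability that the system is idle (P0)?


P0 = 1 - rho = 1 - 44/48 = 0.0833

0.0833


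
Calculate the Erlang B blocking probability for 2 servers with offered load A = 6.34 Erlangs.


B(N,A) = (A^N/N!) / sum(A^k/k!, k=0..N) with N=2, A=6.34 = 0.7325

0.7325


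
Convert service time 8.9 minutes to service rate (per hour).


mu = 60 / avg_service_time = 60 / 8.9 = 6.74 per hour

6.74 per hour


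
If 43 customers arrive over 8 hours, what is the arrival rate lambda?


lambda = total arrivals / time = 43 / 8 = 5.38 per hour

5.38 per hour


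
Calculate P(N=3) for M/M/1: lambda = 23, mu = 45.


rho = 23/45; P(n) = (1-rho)*rho^n = (1-23/45)*(23/45)^3 = 0.0653

0.0653


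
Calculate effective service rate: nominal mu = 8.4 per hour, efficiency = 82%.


Effective rate = mu * efficiency = 8.4 * 0.82 = 6.89 per hour

6.89 per hour


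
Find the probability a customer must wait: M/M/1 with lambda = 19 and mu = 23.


P(wait) = rho = lambda/mu = 19/23 = 0.8261

0.8261


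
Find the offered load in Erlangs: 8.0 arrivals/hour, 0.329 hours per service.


Offered load a = lambda * E[S] = 8.0 * 0.329 = 2.63 Erlangs

2.63 Erlangs


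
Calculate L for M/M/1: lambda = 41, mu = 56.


rho = 41/56; L = rho/(1-rho) = 2.73

2.73


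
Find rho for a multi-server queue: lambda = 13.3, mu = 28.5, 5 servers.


rho = lambda / (c * mu) = 13.3 / (5 * 28.5) = 0.0933

0.0933


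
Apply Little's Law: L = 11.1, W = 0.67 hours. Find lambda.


lambda = L / W = 11.1 / 0.67 = 16.57 per hour

16.57 per hour


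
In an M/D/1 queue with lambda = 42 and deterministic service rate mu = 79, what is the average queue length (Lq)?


M/D/1: Lq = rho^2 / (2*(1-rho)) where rho = 42/79; Lq = 0.3

0.3


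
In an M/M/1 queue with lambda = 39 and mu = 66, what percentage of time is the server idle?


Idle fraction = (1 - rho) * 100 = (1 - 39/66) * 100 = 40.9%

40.9%


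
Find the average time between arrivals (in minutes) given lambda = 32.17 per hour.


Mean interarrival time = 60/lambda = 60/32.17 = 1.87 minutes

1.87 minutes


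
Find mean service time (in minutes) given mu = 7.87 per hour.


Mean service time = 60/mu = 60/7.87 = 7.62 minutes

7.62 minutes


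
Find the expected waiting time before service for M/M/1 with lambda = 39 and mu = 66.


rho = 39/66; Wq = rho/(mu - lambda) = 0.0219 hours

0.0219 hours


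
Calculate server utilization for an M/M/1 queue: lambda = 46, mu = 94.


rho = lambda/mu = 46/94 = 0.4894

0.4894


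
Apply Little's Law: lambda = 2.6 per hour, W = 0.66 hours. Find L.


L = lambda * W = 2.6 * 0.66 = 1.72

1.72


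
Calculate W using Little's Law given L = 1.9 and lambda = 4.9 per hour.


W = L / lambda = 1.9 / 4.9 = 0.3878 hours

0.3878 hours


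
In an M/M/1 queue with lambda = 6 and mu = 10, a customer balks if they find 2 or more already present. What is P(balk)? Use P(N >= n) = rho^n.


P(N >= 2) = rho^2 = (6/10)^2 = 0.36

0.36


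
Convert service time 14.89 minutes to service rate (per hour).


mu = 60 / avg_service_time = 60 / 14.89 = 4.03 per hour

4.03 per hour


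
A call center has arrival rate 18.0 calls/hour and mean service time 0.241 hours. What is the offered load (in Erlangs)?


Offered load a = lambda * E[S] = 18.0 * 0.241 = 4.34 Erlangs

4.34 Erlangs


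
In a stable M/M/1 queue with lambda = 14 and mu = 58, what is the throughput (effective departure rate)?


For a stable queue (lambda < mu), throughput = lambda = 14 per hour

14 per hour


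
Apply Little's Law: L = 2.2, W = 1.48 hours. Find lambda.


lambda = L / W = 2.2 / 1.48 = 1.49 per hour

1.49 per hour


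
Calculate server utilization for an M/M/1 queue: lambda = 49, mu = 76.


rho = lambda/mu = 49/76 = 0.6447

0.6447


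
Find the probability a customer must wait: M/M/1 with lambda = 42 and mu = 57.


P(wait) = rho = lambda/mu = 42/57 = 0.7368

0.7368


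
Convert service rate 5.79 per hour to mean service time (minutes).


Mean service time = 60/mu = 60/5.79 = 10.36 minutes

10.36 minutes


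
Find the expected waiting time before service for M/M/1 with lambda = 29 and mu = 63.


rho = 29/63; Wq = rho/(mu - lambda) = 0.0135 hours

0.0135 hours


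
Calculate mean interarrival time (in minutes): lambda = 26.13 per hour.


Mean interarrival time = 60/lambda = 60/26.13 = 2.3 minutes

2.3 minutes


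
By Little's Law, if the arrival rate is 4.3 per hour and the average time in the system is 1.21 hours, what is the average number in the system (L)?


L = lambda * W = 4.3 * 1.21 = 5.2

5.2


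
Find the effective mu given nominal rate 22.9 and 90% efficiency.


Effective rate = mu * efficiency = 22.9 * 0.9 = 20.61 per hour

20.61 per hour


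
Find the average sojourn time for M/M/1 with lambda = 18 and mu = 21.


W = 1/(mu - lambda) = 1/(21 - 18) = 0.3333 hours

0.3333 hours


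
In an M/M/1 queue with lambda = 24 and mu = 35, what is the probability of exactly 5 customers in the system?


rho = 24/35; P(n) = (1-rho)*rho^n = (1-24/35)*(24/35)^5 = 0.0476

0.0476


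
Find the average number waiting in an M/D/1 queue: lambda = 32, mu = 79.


M/D/1: Lq = rho^2 / (2*(1-rho)) where rho = 32/79; Lq = 0.14

0.14


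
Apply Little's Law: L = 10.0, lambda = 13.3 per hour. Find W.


W = L / lambda = 10.0 / 13.3 = 0.7519 hours

0.7519 hours


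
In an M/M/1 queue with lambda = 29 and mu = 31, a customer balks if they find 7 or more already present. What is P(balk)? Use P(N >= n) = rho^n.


P(N >= 7) = rho^7 = (29/31)^7 = 0.627

0.627


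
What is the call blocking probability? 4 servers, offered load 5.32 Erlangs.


B(N,A) = (A^N/N!) / sum(A^k/k!, k=0..N) with N=4, A=5.32 = 0.4228

0.4228


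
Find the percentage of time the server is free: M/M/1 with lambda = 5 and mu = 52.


Idle fraction = (1 - rho) * 100 = (1 - 5/52) * 100 = 90.4%

90.4%


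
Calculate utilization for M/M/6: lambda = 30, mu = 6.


rho = lambda/(c*mu) = 30/(6*6) = 0.8333

0.8333


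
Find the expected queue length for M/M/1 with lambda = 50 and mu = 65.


rho = 50/65; Lq = rho^2/(1-rho) = 2.56

2.56


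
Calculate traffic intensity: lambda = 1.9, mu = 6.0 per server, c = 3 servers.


rho = lambda / (c * mu) = 1.9 / (3 * 6.0) = 0.1056

0.1056


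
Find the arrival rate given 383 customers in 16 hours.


lambda = total arrivals / time = 383 / 16 = 23.94 per hour

23.94 per hour


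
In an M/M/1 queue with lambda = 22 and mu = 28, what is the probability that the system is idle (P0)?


P0 = 1 - rho = 1 - 22/28 = 0.2143

0.2143


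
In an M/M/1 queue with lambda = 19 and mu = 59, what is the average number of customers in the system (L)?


rho = 19/59; L = rho/(1-rho) = 0.48

0.48


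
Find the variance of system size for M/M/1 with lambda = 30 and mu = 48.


rho = 30/48; Var(N) = rho/(1-rho)^2 = 4.44

4.44


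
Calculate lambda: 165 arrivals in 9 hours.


lambda = total arrivals / time = 165 / 9 = 18.33 per hour

18.33 per hour


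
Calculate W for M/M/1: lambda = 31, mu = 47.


W = 1/(mu - lambda) = 1/(47 - 31) = 0.0625 hours

0.0625 hours


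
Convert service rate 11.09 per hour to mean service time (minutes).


Mean service time = 60/mu = 60/11.09 = 5.41 minutes

5.41 minutes


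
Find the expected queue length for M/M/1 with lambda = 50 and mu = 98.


rho = 50/98; Lq = rho^2/(1-rho) = 0.53

0.53


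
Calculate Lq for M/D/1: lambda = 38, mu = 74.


M/D/1: Lq = rho^2 / (2*(1-rho)) where rho = 38/74; Lq = 0.27

0.27


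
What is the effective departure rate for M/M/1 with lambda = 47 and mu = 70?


For a stable queue (lambda < mu), throughput = lambda = 47 per hour

47 per hour


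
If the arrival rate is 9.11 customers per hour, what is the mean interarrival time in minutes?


Mean interarrival time = 60/lambda = 60/9.11 = 6.59 minutes

6.59 minutes


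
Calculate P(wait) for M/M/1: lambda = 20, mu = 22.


P(wait) = rho = lambda/mu = 20/22 = 0.9091

0.9091


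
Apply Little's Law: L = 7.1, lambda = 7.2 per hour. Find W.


W = L / lambda = 7.1 / 7.2 = 0.9861 hours

0.9861 hours


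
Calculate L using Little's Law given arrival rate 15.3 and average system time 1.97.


L = lambda * W = 15.3 * 1.97 = 30.14

30.14


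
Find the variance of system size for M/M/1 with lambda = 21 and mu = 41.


rho = 21/41; Var(N) = rho/(1-rho)^2 = 2.15

2.15


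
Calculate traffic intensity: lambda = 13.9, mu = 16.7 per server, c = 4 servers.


rho = lambda / (c * mu) = 13.9 / (4 * 16.7) = 0.2081

0.2081


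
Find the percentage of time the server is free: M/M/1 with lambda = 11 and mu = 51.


Idle fraction = (1 - rho) * 100 = (1 - 11/51) * 100 = 78.4%

78.4%


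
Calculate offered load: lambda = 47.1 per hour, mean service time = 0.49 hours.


Offered load a = lambda * E[S] = 47.1 * 0.49 = 23.08 Erlangs

23.08 Erlangs


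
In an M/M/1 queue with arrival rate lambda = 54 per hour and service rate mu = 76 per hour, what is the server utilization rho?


rho = lambda/mu = 54/76 = 0.7105

0.7105


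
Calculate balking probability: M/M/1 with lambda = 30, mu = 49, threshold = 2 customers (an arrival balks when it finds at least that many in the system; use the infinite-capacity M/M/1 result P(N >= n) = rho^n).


P(N >= 2) = rho^2 = (30/49)^2 = 0.3748

0.3748


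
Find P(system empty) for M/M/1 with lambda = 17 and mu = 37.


P0 = 1 - rho = 1 - 17/37 = 0.5405

0.5405


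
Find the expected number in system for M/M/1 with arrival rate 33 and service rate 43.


rho = 33/43; L = rho/(1-rho) = 3.3

3.3


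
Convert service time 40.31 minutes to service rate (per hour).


mu = 60 / avg_service_time = 60 / 40.31 = 1.49 per hour

1.49 per hour


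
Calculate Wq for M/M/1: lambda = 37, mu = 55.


rho = 37/55; Wq = rho/(mu - lambda) = 0.0374 hours

0.0374 hours


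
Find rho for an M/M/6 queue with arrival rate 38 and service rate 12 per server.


rho = lambda/(c*mu) = 38/(6*12) = 0.5278

0.5278


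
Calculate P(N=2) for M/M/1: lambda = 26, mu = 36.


rho = 26/36; P(n) = (1-rho)*rho^n = (1-26/36)*(26/36)^2 = 0.1449

0.1449


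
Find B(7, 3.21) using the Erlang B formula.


B(N,A) = (A^N/N!) / sum(A^k/k!, k=0..N) with N=7, A=3.21 = 0.0286

0.0286


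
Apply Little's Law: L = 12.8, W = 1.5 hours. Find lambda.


lambda = L / W = 12.8 / 1.5 = 8.53 per hour

8.53 per hour


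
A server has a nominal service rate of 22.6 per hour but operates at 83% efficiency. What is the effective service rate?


Effective rate = mu * efficiency = 22.6 * 0.83 = 18.76 per hour

18.76 per hour


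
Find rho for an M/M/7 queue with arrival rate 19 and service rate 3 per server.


rho = lambda/(c*mu) = 19/(7*3) = 0.9048

0.9048


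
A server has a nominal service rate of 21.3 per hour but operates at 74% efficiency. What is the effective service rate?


Effective rate = mu * efficiency = 21.3 * 0.74 = 15.76 per hour

15.76 per hour


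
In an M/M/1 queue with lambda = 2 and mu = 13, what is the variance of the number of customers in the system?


rho = 2/13; Var(N) = rho/(1-rho)^2 = 0.21

0.21


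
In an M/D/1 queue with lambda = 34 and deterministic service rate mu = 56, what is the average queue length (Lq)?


M/D/1: Lq = rho^2 / (2*(1-rho)) where rho = 34/56; Lq = 0.47

0.47


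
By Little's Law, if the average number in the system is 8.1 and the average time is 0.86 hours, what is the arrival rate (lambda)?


lambda = L / W = 8.1 / 0.86 = 9.42 per hour

9.42 per hour


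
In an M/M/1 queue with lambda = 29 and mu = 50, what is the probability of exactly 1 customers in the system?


rho = 29/50; P(n) = (1-rho)*rho^n = (1-29/50)*(29/50)^1 = 0.2436

0.2436


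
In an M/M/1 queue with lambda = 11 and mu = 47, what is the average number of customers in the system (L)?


rho = 11/47; L = rho/(1-rho) = 0.31

0.31


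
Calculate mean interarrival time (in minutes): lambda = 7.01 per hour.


Mean interarrival time = 60/lambda = 60/7.01 = 8.56 minutes

8.56 minutes


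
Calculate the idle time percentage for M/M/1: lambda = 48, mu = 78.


Idle fraction = (1 - rho) * 100 = (1 - 48/78) * 100 = 38.5%

38.5%


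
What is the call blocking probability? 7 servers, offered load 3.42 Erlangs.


B(N,A) = (A^N/N!) / sum(A^k/k!, k=0..N) with N=7, A=3.42 = 0.0364

0.0364


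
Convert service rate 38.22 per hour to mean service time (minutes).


Mean service time = 60/mu = 60/38.22 = 1.57 minutes

1.57 minutes


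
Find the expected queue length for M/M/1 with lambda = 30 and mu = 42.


rho = 30/42; Lq = rho^2/(1-rho) = 1.79

1.79


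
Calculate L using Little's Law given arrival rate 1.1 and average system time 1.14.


L = lambda * W = 1.1 * 1.14 = 1.25

1.25


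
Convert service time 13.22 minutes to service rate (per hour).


mu = 60 / avg_service_time = 60 / 13.22 = 4.54 per hour

4.54 per hour


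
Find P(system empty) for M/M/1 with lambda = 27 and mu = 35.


P0 = 1 - rho = 1 - 27/35 = 0.2286

0.2286


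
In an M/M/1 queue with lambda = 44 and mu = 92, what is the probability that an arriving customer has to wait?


P(wait) = rho = lambda/mu = 44/92 = 0.4783

0.4783


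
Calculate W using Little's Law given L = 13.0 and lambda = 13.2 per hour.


W = L / lambda = 13.0 / 13.2 = 0.9848 hours

0.9848 hours


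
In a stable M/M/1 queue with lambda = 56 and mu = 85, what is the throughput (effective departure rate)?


For a stable queue (lambda < mu), throughput = lambda = 56 per hour

56 per hour


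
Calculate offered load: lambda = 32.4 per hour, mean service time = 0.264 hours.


Offered load a = lambda * E[S] = 32.4 * 0.264 = 8.55 Erlangs

8.55 Erlangs


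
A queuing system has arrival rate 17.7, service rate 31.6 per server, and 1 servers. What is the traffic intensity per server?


rho = lambda / (c * mu) = 17.7 / (1 * 31.6) = 0.5601

0.5601


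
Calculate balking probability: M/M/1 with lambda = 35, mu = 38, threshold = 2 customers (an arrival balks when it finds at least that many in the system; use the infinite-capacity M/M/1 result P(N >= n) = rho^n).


P(N >= 2) = rho^2 = (35/38)^2 = 0.8483

0.8483


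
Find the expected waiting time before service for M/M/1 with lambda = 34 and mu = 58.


rho = 34/58; Wq = rho/(mu - lambda) = 0.0244 hours

0.0244 hours


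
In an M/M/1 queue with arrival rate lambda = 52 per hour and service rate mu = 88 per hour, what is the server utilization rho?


rho = lambda/mu = 52/88 = 0.5909

0.5909


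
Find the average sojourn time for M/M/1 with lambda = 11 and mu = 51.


W = 1/(mu - lambda) = 1/(51 - 11) = 0.025 hours

0.025 hours


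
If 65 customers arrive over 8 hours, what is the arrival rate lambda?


lambda = total arrivals / time = 65 / 8 = 8.13 per hour

8.13 per hour


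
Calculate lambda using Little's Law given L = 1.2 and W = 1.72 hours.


lambda = L / W = 1.2 / 1.72 = 0.7 per hour

0.7 per hour


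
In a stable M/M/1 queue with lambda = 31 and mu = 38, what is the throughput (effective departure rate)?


For a stable queue (lambda < mu), throughput = lambda = 31 per hour

31 per hour


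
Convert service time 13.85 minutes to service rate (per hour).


mu = 60 / avg_service_time = 60 / 13.85 = 4.33 per hour

4.33 per hour


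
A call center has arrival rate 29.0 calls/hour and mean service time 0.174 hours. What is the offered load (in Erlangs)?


Offered load a = lambda * E[S] = 29.0 * 0.174 = 5.05 Erlangs

5.05 Erlangs


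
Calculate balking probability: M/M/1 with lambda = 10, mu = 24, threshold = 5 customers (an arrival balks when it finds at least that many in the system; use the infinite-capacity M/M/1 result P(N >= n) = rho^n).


P(N >= 5) = rho^5 = (10/24)^5 = 0.0126

0.0126


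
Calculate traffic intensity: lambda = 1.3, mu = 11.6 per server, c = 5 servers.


rho = lambda / (c * mu) = 1.3 / (5 * 11.6) = 0.0224

0.0224


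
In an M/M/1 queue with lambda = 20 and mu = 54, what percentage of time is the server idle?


Idle fraction = (1 - rho) * 100 = (1 - 20/54) * 100 = 63.0%

63.0%


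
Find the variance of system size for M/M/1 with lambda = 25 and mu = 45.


rho = 25/45; Var(N) = rho/(1-rho)^2 = 2.81

2.81


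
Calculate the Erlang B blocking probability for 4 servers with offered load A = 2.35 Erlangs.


B(N,A) = (A^N/N!) / sum(A^k/k!, k=0..N) with N=4, A=2.35 = 0.1331

0.1331


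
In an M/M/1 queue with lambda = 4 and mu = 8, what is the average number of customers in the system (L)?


rho = 4/8; L = rho/(1-rho) = 1.0

1.0


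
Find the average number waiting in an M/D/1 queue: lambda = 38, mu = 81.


M/D/1: Lq = rho^2 / (2*(1-rho)) where rho = 38/81; Lq = 0.21

0.21


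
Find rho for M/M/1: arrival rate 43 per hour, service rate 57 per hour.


rho = lambda/mu = 43/57 = 0.7544

0.7544


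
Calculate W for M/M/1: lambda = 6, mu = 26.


W = 1/(mu - lambda) = 1/(26 - 6) = 0.05 hours

0.05 hours


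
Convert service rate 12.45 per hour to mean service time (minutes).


Mean service time = 60/mu = 60/12.45 = 4.82 minutes

4.82 minutes


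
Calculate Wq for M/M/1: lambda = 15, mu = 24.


rho = 15/24; Wq = rho/(mu - lambda) = 0.0694 hours

0.0694 hours


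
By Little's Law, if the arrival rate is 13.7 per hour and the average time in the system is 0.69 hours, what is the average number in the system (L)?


L = lambda * W = 13.7 * 0.69 = 9.45

9.45


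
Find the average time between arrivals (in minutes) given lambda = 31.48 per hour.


Mean interarrival time = 60/lambda = 60/31.48 = 1.91 minutes

1.91 minutes


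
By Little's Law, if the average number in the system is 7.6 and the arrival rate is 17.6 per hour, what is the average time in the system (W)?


W = L / lambda = 7.6 / 17.6 = 0.4318 hours

0.4318 hours


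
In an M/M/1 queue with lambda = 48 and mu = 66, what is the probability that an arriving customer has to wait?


P(wait) = rho = lambda/mu = 48/66 = 0.7273

0.7273


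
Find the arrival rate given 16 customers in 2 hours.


lambda = total arrivals / time = 16 / 2 = 8.0 per hour

8.0 per hour


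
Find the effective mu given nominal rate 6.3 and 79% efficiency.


Effective rate = mu * efficiency = 6.3 * 0.79 = 4.98 per hour

4.98 per hour


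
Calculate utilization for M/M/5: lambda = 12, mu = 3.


rho = lambda/(c*mu) = 12/(5*3) = 0.8

0.8


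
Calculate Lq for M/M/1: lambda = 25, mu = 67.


rho = 25/67; Lq = rho^2/(1-rho) = 0.22

0.22


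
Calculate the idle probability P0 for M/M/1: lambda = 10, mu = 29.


P0 = 1 - rho = 1 - 10/29 = 0.6552

0.6552


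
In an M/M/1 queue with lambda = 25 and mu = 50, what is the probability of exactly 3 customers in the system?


rho = 25/50; P(n) = (1-rho)*rho^n = (1-25/50)*(25/50)^3 = 0.0625

0.0625


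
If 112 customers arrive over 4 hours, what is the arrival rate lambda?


lambda = total arrivals / time = 112 / 4 = 28.0 per hour

28.0 per hour


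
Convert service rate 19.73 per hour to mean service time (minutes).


Mean service time = 60/mu = 60/19.73 = 3.04 minutes

3.04 minutes


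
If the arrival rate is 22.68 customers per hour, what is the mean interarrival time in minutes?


Mean interarrival time = 60/lambda = 60/22.68 = 2.65 minutes

2.65 minutes


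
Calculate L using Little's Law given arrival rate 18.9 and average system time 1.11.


L = lambda * W = 18.9 * 1.11 = 20.98

20.98


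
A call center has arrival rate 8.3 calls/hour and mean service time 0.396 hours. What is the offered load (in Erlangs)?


Offered load a = lambda * E[S] = 8.3 * 0.396 = 3.29 Erlangs

3.29 Erlangs


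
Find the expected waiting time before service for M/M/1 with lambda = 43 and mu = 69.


rho = 43/69; Wq = rho/(mu - lambda) = 0.024 hours

0.024 hours


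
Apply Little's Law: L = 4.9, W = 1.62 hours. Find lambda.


lambda = L / W = 4.9 / 1.62 = 3.02 per hour

3.02 per hour


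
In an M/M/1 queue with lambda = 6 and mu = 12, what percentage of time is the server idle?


Idle fraction = (1 - rho) * 100 = (1 - 6/12) * 100 = 50.0%

50.0%


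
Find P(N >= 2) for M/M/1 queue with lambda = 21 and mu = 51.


P(N >= 2) = rho^2 = (21/51)^2 = 0.1696

0.1696


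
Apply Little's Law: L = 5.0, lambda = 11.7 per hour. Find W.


W = L / lambda = 5.0 / 11.7 = 0.4274 hours

0.4274 hours


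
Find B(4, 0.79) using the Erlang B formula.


B(N,A) = (A^N/N!) / sum(A^k/k!, k=0..N) with N=4, A=0.79 = 0.0074

0.0074


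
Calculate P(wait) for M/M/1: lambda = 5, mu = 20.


P(wait) = rho = lambda/mu = 5/20 = 0.25

0.25


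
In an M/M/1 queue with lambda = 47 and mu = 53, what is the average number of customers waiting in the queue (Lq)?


rho = 47/53; Lq = rho^2/(1-rho) = 6.95

6.95


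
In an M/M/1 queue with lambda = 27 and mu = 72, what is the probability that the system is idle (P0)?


P0 = 1 - rho = 1 - 27/72 = 0.625

0.625


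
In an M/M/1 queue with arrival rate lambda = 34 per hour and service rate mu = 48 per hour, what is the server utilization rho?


rho = lambda/mu = 34/48 = 0.7083

0.7083


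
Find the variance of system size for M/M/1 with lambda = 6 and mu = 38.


rho = 6/38; Var(N) = rho/(1-rho)^2 = 0.22

0.22


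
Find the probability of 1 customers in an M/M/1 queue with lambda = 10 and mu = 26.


rho = 10/26; P(n) = (1-rho)*rho^n = (1-10/26)*(10/26)^1 = 0.2367

0.2367


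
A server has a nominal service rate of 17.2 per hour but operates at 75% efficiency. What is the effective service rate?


Effective rate = mu * efficiency = 17.2 * 0.75 = 12.9 per hour

12.9 per hour


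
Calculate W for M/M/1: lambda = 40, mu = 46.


W = 1/(mu - lambda) = 1/(46 - 40) = 0.1667 hours

0.1667 hours


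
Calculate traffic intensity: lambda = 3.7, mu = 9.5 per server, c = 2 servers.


rho = lambda / (c * mu) = 3.7 / (2 * 9.5) = 0.1947

0.1947


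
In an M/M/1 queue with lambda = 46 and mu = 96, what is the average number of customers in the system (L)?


rho = 46/96; L = rho/(1-rho) = 0.92

0.92


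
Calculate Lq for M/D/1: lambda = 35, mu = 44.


M/D/1: Lq = rho^2 / (2*(1-rho)) where rho = 35/44; Lq = 1.55

1.55


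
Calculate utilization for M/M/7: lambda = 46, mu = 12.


rho = lambda/(c*mu) = 46/(7*12) = 0.5476

0.5476


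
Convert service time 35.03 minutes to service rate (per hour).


mu = 60 / avg_service_time = 60 / 35.03 = 1.71 per hour

1.71 per hour


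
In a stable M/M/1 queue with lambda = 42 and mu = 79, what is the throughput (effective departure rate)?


For a stable queue (lambda < mu), throughput = lambda = 42 per hour

42 per hour


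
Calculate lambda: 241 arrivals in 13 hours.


lambda = total arrivals / time = 241 / 13 = 18.54 per hour

18.54 per hour


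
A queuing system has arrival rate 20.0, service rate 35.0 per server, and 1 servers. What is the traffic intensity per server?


rho = lambda / (c * mu) = 20.0 / (1 * 35.0) = 0.5714

0.5714


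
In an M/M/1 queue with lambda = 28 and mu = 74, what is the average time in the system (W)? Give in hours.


W = 1/(mu - lambda) = 1/(74 - 28) = 0.0217 hours

0.0217 hours


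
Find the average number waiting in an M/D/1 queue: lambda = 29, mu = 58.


M/D/1: Lq = rho^2 / (2*(1-rho)) where rho = 29/58; Lq = 0.25

0.25


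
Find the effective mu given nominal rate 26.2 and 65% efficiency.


Effective rate = mu * efficiency = 26.2 * 0.65 = 17.03 per hour

17.03 per hour


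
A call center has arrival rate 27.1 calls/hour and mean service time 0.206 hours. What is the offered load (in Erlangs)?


Offered load a = lambda * E[S] = 27.1 * 0.206 = 5.58 Erlangs

5.58 Erlangs


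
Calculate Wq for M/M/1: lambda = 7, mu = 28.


rho = 7/28; Wq = rho/(mu - lambda) = 0.0119 hours

0.0119 hours


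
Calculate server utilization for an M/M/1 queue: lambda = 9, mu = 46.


rho = lambda/mu = 9/46 = 0.1957

0.1957


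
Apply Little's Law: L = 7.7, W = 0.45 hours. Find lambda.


lambda = L / W = 7.7 / 0.45 = 17.11 per hour

17.11 per hour


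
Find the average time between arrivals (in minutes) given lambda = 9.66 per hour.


Mean interarrival time = 60/lambda = 60/9.66 = 6.21 minutes

6.21 minutes


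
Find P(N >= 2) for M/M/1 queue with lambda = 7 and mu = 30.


P(N >= 2) = rho^2 = (7/30)^2 = 0.0544

0.0544


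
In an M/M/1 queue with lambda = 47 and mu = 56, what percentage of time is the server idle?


Idle fraction = (1 - rho) * 100 = (1 - 47/56) * 100 = 16.1%

16.1%


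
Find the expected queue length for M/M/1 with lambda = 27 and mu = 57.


rho = 27/57; Lq = rho^2/(1-rho) = 0.43

0.43


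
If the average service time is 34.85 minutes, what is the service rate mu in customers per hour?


mu = 60 / avg_service_time = 60 / 34.85 = 1.72 per hour

1.72 per hour


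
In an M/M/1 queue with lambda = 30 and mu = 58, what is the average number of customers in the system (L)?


rho = 30/58; L = rho/(1-rho) = 1.07

1.07


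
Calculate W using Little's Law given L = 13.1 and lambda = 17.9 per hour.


W = L / lambda = 13.1 / 17.9 = 0.7318 hours

0.7318 hours


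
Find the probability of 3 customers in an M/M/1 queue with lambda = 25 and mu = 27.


rho = 25/27; P(n) = (1-rho)*rho^n = (1-25/27)*(25/27)^3 = 0.0588

0.0588


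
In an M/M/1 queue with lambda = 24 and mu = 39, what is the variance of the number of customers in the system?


rho = 24/39; Var(N) = rho/(1-rho)^2 = 4.16

4.16


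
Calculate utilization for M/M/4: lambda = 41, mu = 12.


rho = lambda/(c*mu) = 41/(4*12) = 0.8542

0.8542


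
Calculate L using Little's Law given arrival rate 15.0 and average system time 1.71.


L = lambda * W = 15.0 * 1.71 = 25.65

25.65


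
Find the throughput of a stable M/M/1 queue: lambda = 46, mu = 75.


For a stable queue (lambda < mu), throughput = lambda = 46 per hour

46 per hour


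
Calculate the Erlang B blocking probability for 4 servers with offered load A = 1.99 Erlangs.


B(N,A) = (A^N/N!) / sum(A^k/k!, k=0..N) with N=4, A=1.99 = 0.0942

0.0942


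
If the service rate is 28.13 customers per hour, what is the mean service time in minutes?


Mean service time = 60/mu = 60/28.13 = 2.13 minutes

2.13 minutes


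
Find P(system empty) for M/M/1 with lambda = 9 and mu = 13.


P0 = 1 - rho = 1 - 9/13 = 0.3077

0.3077


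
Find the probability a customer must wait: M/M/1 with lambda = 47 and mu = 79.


P(wait) = rho = lambda/mu = 47/79 = 0.5949

0.5949


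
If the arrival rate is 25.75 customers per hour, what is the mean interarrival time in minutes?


Mean interarrival time = 60/lambda = 60/25.75 = 2.33 minutes

2.33 minutes
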